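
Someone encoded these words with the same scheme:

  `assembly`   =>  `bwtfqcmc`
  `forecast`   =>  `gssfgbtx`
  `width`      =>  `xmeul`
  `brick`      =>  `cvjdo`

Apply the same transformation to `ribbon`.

The shifts repeat in a cycle of length 3: positions 0,1,… shift by +1, +4, +1, then the pattern repeats.
On ribbon: r+1=s, i+4=m, b+1=c, b+1=c, o+4=s, n+1=o.

smccso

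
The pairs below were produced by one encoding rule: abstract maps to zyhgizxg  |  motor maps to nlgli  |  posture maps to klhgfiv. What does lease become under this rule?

ovzhv

Letters are reflected about the middle of the alphabet (position → 25−position): Atbash.
Applying it to lease: l↔o, e↔v, a↔z, s↔h, e↔v.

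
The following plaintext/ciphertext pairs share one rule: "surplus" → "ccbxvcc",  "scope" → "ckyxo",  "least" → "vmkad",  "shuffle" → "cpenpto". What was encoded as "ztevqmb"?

Shifts by position in surplus: pos 0: s→c (+10), pos 1: u→c (+8), pos 2: r→b (+10), pos 3: p→x (+8) — repeating every 2. It's a Vigenère-style cipher with numeric key [10,8]: position i shifts by key[i mod 2].
Undoing it on ztevqmb: z−10=p, t−8=l, e−10=u, v−8=n, q−10=g, m−8=e, b−10=r.

plunger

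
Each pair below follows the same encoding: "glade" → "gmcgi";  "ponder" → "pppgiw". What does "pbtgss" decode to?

pardon

In glade: g→g is +0, l→m is +1, a→c is +2, d→g is +3 — the shift increases by 1 each position. The shift increases by 1 at each position, starting from +0: 0, 1, 2, ….
Reversing it on pbtgss: p−0=p, b−1=a, t−2=r, g−3=d, s−4=o, s−5=n.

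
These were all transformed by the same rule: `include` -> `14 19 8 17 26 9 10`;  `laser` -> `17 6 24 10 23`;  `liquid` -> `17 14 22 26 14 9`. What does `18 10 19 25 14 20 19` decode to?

i is letter #9 and maps to 14: an offset of 5. Each letter is replaced by its alphabet position (a=1..z=26) + 5.
Reversing it on 18 10 19 25 14 20 19: 18→(18−5)÷1=13=m, 10→(10−5)÷1=5=e, 19→(19−5)÷1=14=n, 25→(25−5)÷1=20=t, 14→(14−5)÷1=9=i, 20→(20−5)÷1=15=o, 19→(19−5)÷1=14=n.

mention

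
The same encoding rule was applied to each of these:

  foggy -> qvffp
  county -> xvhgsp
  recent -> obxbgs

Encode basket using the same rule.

Each letter's alphabet position (a=0..z=25) is mapped through 15·x+19 mod 26 — an affine cipher.
For basket: b(1)→15·1+19≡8=i; a(0)→15·0+19≡19=t; s(18)→15·18+19≡3=d; k(10)→15·10+19≡13=n; e(4)→15·4+19≡1=b; t(19)→15·19+19≡18=s (all mod 26).

itdnbs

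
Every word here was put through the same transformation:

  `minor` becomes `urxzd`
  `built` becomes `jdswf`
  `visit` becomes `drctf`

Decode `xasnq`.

Letter i (0-indexed) is shifted by i+8, so successive shifts are 8, 9, 10, ….
Decoding xasnq: x−8=p, a−9=r, s−10=i, n−11=c, q−12=e.

price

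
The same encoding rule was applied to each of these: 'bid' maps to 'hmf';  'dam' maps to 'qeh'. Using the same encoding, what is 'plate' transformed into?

The output letters match the input read backwards, each shifted +4: bid reversed is dib. The word is reversed, then every letter is shifted forward by 4.
Applying it to plate: reverse → etalp; then shift: e+4=i, t+4=x, a+4=e, l+4=p, p+4=t.

ixept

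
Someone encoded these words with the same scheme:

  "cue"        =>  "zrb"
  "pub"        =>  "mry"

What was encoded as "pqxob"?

stare

Compare letters: c→z is +23, u→r is +23, e→b is +23 — a constant shift. It's a constant shift of +23 (ROT23).
Undoing it on pqxob: p−23=s, q−23=t, x−23=a, o−23=r, b−23=e.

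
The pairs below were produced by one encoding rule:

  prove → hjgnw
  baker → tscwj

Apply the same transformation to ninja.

Each letter is shifted forward by 18 in the alphabet (a Caesar shift of +18).
For ninja: n+18=f, i+18=a, n+18=f, j+18=b, a+18=s.

fafbs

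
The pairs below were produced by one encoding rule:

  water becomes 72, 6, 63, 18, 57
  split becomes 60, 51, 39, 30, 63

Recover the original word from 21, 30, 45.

fin

w(#23)→72 and a(#1)→6: differences scale by 3, so n = 3·pos + 3. With a=1..z=26, the number is 3·pos + 3.
Reversing it on 21, 30, 45: 21→(21−3)÷3=6=f, 30→(30−3)÷3=9=i, 45→(45−3)÷3=14=n.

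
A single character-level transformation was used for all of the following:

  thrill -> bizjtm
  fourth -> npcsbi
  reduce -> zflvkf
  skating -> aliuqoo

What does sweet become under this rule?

Shifts by position in thrill: pos 0: t→b (+8), pos 1: h→i (+1), pos 2: r→z (+8), pos 3: i→j (+1) — repeating every 2. The shifts repeat in a cycle of length 2: positions 0,1,… shift by +8, +1, then the pattern repeats.
On sweet: s+8=a, w+1=x, e+8=m, e+1=f, t+8=b.

axmfb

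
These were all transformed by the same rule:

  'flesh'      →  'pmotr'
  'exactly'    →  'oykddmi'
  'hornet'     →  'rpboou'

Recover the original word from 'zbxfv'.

A repeating key of period 2 is used — shifts +10, +1 over and over.
Undoing it on zbxfv: z−10=p, b−1=a, x−10=n, f−1=e, v−10=l.

panel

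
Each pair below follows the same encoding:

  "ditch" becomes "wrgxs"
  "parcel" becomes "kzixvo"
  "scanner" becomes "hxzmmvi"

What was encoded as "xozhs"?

Each pair mirrors across the alphabet (d↔w, i↔r, t↔g): positions sum to 25. This is the alphabet-reversal cipher (Atbash): a becomes z, b becomes y, etc.
Reversing it on xozhs: x↔c, o↔l, z↔a, h↔s, s↔h.

clash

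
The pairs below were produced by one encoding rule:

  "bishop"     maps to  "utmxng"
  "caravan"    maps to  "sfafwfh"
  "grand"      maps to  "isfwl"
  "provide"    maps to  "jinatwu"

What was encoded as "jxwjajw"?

reverse

The output letters match the input read backwards, each shifted +5: bishop reversed is pohsib. Read the word backwards and shift each letter +5.
Decoding jxwjajw: shift back: j−5=e, x−5=s, w−5=r, j−5=e, a−5=v, j−5=e, w−5=r → esrever; then reverse → reverse.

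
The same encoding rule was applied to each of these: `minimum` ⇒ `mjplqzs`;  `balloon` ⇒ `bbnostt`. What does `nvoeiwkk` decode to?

In minimum: m→m is +0, i→j is +1, n→p is +2, i→l is +3 — the shift increases by 1 each position. Each letter shifts forward by its position index (0, 1, 2, …) — the shift grows by one for each successive letter.
Decoding nvoeiwkk: n−0=n, v−1=u, o−2=m, e−3=b, i−4=e, w−5=r, k−6=e, k−7=d.

numbered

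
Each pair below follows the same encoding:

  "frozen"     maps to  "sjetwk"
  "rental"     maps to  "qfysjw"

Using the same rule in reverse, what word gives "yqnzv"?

The output letters match the input read backwards, each shifted +5: frozen reversed is nezorf. Read the word backwards and shift each letter +5.
Reversing it on yqnzv: shift back: y−5=t, q−5=l, n−5=i, z−5=u, v−5=q → tliuq; then reverse → quilt.

quilt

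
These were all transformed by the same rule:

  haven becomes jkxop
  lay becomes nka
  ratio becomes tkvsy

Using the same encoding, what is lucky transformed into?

neema

The shift depends on letter class: consonant h→j is +2, but vowel a→k is +10. Two shifts are in play — +10 for a/e/i/o/u, +2 for every other letter.
On lucky: l(cons)+2=n, u(vowel)+10=e, c(cons)+2=e, k(cons)+2=m, y(cons)+2=a.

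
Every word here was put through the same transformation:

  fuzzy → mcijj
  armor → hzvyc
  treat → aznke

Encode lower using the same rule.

swfoc

In fuzzy: f→m is +7, u→c is +8, z→i is +9, z→j is +10 — the shift increases by 1 each position. Letter i (0-indexed) is shifted by i+7, so successive shifts are 7, 8, 9, ….
On lower: l+7=s, o+8=w, w+9=f, e+10=o, r+11=c.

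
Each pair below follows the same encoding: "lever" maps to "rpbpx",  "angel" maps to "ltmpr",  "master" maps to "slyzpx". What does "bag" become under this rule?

The shift depends on letter class: consonant l→r is +6, but vowel e→p is +11. Vowels shift forward by 11 and consonants shift forward by 6.
On bag: b(cons)+6=h, a(vowel)+11=l, g(cons)+6=m.

hlm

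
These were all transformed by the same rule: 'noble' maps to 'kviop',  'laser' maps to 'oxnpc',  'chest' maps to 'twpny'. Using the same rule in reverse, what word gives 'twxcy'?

n(13)→k(10) and o(14)→v(21) fit y≡11x+23 (mod 26); the inverse of 11 mod 26 is 19. Treating letters as 0–25, the rule is x ↦ 11x + 23 (mod 26).
Reversing it on twxcy: t(19)→19·(19−23)≡2=c; w(22)→19·(22−23)≡7=h; x(23)→19·(23−23)≡0=a; c(2)→19·(2−23)≡17=r; y(24)→19·(24−23)≡19=t (all mod 26).

chart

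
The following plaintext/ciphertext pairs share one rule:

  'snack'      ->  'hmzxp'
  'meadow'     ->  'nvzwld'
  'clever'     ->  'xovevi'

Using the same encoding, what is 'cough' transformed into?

xlfts

Each letter is replaced by its mirror in the alphabet: a↔z, b↔y, c↔x, and so on (the Atbash cipher).
Applying it to cough: c↔x, o↔l, u↔f, g↔t, h↔s.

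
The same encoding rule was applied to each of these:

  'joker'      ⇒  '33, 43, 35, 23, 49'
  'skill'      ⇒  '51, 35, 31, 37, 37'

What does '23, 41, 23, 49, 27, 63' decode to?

j(#10)→33 and o(#15)→43: differences scale by 2, so n = 2·pos + 13. The formula is n = 2×(alphabet index, a=1) + 13.
Decoding 23, 41, 23, 49, 27, 63: 23→(23−13)÷2=5=e, 41→(41−13)÷2=14=n, 23→(23−13)÷2=5=e, 49→(49−13)÷2=18=r, 27→(27−13)÷2=7=g, 63→(63−13)÷2=25=y.

energy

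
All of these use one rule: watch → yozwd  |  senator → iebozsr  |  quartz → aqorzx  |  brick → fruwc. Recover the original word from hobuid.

vanish

w(22)→y(24) and a(0)→o(14) fit y≡17x+14 (mod 26); the inverse of 17 mod 26 is 23. This is an affine cipher: with a=0,…,z=25, each position x becomes (17x+14) mod 26.
Reversing it on hobuid: h(7)→23·(7−14)≡21=v; o(14)→23·(14−14)≡0=a; b(1)→23·(1−14)≡13=n; u(20)→23·(20−14)≡8=i; i(8)→23·(8−14)≡18=s; d(3)→23·(3−14)≡7=h (all mod 26).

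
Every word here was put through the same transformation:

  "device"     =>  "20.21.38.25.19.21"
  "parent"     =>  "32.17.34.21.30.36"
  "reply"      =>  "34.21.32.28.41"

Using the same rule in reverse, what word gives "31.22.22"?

d is letter #4 and maps to 20: an offset of 16. Letters become their 1-based position plus 16 (so a→17, b→18, …).
Reversing it on 31.22.22: 31→(31−16)÷1=15=o, 22→(22−16)÷1=6=f, 22→(22−16)÷1=6=f.

off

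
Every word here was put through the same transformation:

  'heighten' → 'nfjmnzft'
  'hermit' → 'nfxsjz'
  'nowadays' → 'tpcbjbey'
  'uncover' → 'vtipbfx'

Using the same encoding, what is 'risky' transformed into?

xjyqe

Two shifts are in play — +1 for a/e/i/o/u, +6 for every other letter.
On risky: r(cons)+6=x, i(vowel)+1=j, s(cons)+6=y, k(cons)+6=q, y(cons)+6=e.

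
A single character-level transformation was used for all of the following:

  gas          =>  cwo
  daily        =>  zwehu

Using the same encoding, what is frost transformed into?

Every letter moves 22 places later in the alphabet, wrapping around z→a.
For frost: f+22=b, r+22=n, o+22=k, s+22=o, t+22=p.

bnkop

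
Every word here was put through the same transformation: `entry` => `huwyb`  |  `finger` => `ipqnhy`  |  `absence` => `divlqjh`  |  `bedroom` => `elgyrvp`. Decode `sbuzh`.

A repeating key of period 2 is used — shifts +3, +7 over and over.
Undoing it on sbuzh: s−3=p, b−7=u, u−3=r, z−7=s, h−3=e.

purse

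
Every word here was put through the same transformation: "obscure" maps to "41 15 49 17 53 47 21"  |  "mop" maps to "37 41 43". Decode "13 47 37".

arm

o(#15)→41 and b(#2)→15: differences scale by 2, so n = 2·pos + 11. The formula is n = 2×(alphabet index, a=1) + 11.
Decoding 13 47 37: 13→(13−11)÷2=1=a, 47→(47−11)÷2=18=r, 37→(37−11)÷2=13=m.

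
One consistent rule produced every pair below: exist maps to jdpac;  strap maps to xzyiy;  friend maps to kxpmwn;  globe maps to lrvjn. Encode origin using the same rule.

In exist: e→j is +5, x→d is +6, i→p is +7, s→a is +8 — the shift increases by 1 each position. Each letter shifts forward by (position + 5), i.e. 5, 6, 7, … — the shift grows by one for each successive letter.
On origin: o+5=t, r+6=x, i+7=p, g+8=o, i+9=r, n+10=x.

txporx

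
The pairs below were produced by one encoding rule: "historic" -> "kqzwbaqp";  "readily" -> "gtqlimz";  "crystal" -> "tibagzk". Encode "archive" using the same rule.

The output letters match the input read backwards, each shifted +8: historic reversed is cirotsih. Two steps: reverse the string, then apply a Caesar shift of +8.
On archive: reverse → evihcra; then shift: e+8=m, v+8=d, i+8=q, h+8=p, c+8=k, r+8=z, a+8=i.

mdqpkzi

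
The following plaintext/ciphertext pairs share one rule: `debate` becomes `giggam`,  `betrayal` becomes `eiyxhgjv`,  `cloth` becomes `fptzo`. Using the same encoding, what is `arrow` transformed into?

dvwud

In debate: d→g is +3, e→i is +4, b→g is +5, a→g is +6 — the shift increases by 1 each position. Letter i (0-indexed) is shifted by i+3, so successive shifts are 3, 4, 5, ….
For arrow: a+3=d, r+4=v, r+5=w, o+6=u, w+7=d.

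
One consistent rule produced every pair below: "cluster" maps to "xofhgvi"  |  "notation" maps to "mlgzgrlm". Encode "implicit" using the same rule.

Each pair mirrors across the alphabet (c↔x, l↔o, u↔f): positions sum to 25. Each letter is replaced by its mirror in the alphabet: a↔z, b↔y, c↔x, and so on (the Atbash cipher).
For implicit: i↔r, m↔n, p↔k, l↔o, i↔r, c↔x, i↔r, t↔g.

rnkorxrg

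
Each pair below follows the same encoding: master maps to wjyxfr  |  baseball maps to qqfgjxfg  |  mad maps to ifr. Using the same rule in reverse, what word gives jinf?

The output letters match the input read backwards, each shifted +5: master reversed is retsam. Read the word backwards and shift each letter +5.
Decoding jinf: shift back: j−5=e, i−5=d, n−5=i, f−5=a → edia; then reverse → aide.

aide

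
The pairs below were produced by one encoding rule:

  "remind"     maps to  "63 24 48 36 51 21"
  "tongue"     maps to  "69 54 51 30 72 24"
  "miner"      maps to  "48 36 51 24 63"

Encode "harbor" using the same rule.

33 12 63 15 54 63

r(#18)→63 and e(#5)→24: differences scale by 3, so n = 3·pos + 9. Each letter becomes 3×(its alphabet position, a=1..z=26) + 9.
For harbor: h=8→33, a=1→12, r=18→63, b=2→15, o=15→54, r=18→63.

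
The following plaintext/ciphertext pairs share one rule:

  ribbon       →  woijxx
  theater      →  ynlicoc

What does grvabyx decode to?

In ribbon: r→w is +5, i→o is +6, b→i is +7, b→j is +8 — the shift increases by 1 each position. Each letter shifts forward by (position + 5), i.e. 5, 6, 7, … — the shift grows by one for each successive letter.
Undoing it on grvabyx: g−5=b, r−6=l, v−7=o, a−8=s, b−9=s, y−10=o, x−11=m.

blossom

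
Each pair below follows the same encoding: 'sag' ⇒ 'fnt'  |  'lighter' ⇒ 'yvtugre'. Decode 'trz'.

gem

It's a constant shift of +13 (ROT13).
Undoing it on trz: t−13=g, r−13=e, z−13=m.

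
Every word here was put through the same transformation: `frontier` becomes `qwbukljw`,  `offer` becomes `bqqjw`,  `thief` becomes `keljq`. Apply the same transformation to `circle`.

f(5)→q(16) and r(17)→w(22) fit y≡7x+7 (mod 26); the inverse of 7 mod 26 is 15. Each letter's alphabet position (a=0..z=25) is mapped through 7·x+7 mod 26 — an affine cipher.
For circle: c(2)→7·2+7≡21=v; i(8)→7·8+7≡11=l; r(17)→7·17+7≡22=w; c(2)→7·2+7≡21=v; l(11)→7·11+7≡6=g; e(4)→7·4+7≡9=j (all mod 26).

vlwvgj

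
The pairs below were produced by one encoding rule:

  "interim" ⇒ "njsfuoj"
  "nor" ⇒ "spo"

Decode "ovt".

The output letters match the input read backwards, each shifted +1: interim reversed is miretni. Read the word backwards and shift each letter +1.
Undoing it on ovt: shift back: o−1=n, v−1=u, t−1=s → nus; then reverse → sun.

sun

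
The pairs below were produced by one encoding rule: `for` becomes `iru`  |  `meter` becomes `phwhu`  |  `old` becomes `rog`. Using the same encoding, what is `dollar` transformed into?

Compare letters: f→i is +3, o→r is +3, r→u is +3 — a constant shift. Each letter is shifted forward by 3 in the alphabet (a Caesar shift of +3).
For dollar: d+3=g, o+3=r, l+3=o, l+3=o, a+3=d, r+3=u.

groodu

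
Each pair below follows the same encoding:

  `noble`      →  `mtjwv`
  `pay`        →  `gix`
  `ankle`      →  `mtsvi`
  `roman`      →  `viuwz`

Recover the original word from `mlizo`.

grade

Two steps: reverse the string, then apply a Caesar shift of +8.
Undoing it on mlizo: shift back: m−8=e, l−8=d, i−8=a, z−8=r, o−8=g → edarg; then reverse → grade.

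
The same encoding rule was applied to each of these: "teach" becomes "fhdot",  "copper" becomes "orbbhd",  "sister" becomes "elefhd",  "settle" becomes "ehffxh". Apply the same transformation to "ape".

The shift depends on letter class: consonant t→f is +12, but vowel e→h is +3. Two shifts are in play — +3 for a/e/i/o/u, +12 for every other letter.
Applying it to ape: a(vowel)+3=d, p(cons)+12=b, e(vowel)+3=h.

dbh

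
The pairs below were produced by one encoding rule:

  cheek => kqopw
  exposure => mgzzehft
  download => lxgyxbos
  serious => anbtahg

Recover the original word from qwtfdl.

injury

In cheek: c→k is +8, h→q is +9, e→o is +10, e→p is +11 — the shift increases by 1 each position. Letter i (0-indexed) is shifted by i+8, so successive shifts are 8, 9, 10, ….
Undoing it on qwtfdl: q−8=i, w−9=n, t−10=j, f−11=u, d−12=r, l−13=y.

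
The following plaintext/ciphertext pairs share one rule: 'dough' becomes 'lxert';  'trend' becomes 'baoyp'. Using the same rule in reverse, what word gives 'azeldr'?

square

In dough: d→l is +8, o→x is +9, u→e is +10, g→r is +11 — the shift increases by 1 each position. Letter i (0-indexed) is shifted by i+8, so successive shifts are 8, 9, 10, ….
Undoing it on azeldr: a−8=s, z−9=q, e−10=u, l−11=a, d−12=r, r−13=e.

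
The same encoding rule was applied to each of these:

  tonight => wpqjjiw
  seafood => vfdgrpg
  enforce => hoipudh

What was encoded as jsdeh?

Shifts by position in tonight: pos 0: t→w (+3), pos 1: o→p (+1), pos 2: n→q (+3), pos 3: i→j (+1) — repeating every 2. A repeating key of period 2 is used — shifts +3, +1 over and over.
Undoing it on jsdeh: j−3=g, s−1=r, d−3=a, e−1=d, h−3=e.

grade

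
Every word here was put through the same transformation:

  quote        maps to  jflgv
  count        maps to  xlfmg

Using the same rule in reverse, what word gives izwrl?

radio

Letters are reflected about the middle of the alphabet (position → 25−position): Atbash.
Undoing it on izwrl: i↔r, z↔a, w↔d, r↔i, l↔o.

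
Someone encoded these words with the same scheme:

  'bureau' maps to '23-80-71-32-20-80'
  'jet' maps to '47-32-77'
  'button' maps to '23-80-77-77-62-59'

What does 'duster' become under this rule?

29-80-74-77-32-71

b(#2)→23 and u(#21)→80: differences scale by 3, so n = 3·pos + 17. With a=1..z=26, the number is 3·pos + 17.
Applying it to duster: d=4→29, u=21→80, s=19→74, t=20→77, e=5→32, r=18→71.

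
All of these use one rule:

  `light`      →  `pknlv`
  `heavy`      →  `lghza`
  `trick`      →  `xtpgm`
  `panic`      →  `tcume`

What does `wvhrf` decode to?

The shifts repeat in a cycle of length 3: positions 0,1,… shift by +4, +2, +7, then the pattern repeats.
Decoding wvhrf: w−4=s, v−2=t, h−7=a, r−4=n, f−2=d.

stand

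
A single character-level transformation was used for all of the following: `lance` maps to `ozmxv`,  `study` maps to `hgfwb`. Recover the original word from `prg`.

Each pair mirrors across the alphabet (l↔o, a↔z, n↔m): positions sum to 25. Each letter is replaced by its mirror in the alphabet: a↔z, b↔y, c↔x, and so on (the Atbash cipher).
Undoing it on prg: p↔k, r↔i, g↔t.

kit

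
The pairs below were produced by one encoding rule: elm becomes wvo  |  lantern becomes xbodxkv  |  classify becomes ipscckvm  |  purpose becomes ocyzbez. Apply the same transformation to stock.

The output letters match the input read backwards, each shifted +10: elm reversed is mle. Read the word backwards and shift each letter +10.
Applying it to stock: reverse → kcots; then shift: k+10=u, c+10=m, o+10=y, t+10=d, s+10=c.

umydc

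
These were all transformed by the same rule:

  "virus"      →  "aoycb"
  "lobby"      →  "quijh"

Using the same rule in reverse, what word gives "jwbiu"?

equal

In virus: v→a is +5, i→o is +6, r→y is +7, u→c is +8 — the shift increases by 1 each position. Letter i (0-indexed) is shifted by i+5, so successive shifts are 5, 6, 7, ….
Reversing it on jwbiu: j−5=e, w−6=q, b−7=u, i−8=a, u−9=l.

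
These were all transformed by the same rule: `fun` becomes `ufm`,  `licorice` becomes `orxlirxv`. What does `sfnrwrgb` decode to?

Each pair mirrors across the alphabet (f↔u, u↔f, n↔m): positions sum to 25. Letters are reflected about the middle of the alphabet (position → 25−position): Atbash.
Reversing it on sfnrwrgb: s↔h, f↔u, n↔m, r↔i, w↔d, r↔i, g↔t, b↔y.

humidity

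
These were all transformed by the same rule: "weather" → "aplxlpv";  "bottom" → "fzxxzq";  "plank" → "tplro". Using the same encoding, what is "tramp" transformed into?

xvlqt

The rule splits by letter class: vowels +11, consonants +4.
For tramp: t(cons)+4=x, r(cons)+4=v, a(vowel)+11=l, m(cons)+4=q, p(cons)+4=t.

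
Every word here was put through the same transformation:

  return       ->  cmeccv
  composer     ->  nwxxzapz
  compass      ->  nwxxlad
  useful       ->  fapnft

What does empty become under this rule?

The shifts repeat in a cycle of length 2: positions 0,1,… shift by +11, +8, then the pattern repeats.
For empty: e+11=p, m+8=u, p+11=a, t+8=b, y+11=j.

puabj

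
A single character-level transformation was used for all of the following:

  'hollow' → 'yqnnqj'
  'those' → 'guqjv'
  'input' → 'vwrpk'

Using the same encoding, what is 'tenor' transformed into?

The word is reversed, then every letter is shifted forward by 2.
Applying it to tenor: reverse → ronet; then shift: r+2=t, o+2=q, n+2=p, e+2=g, t+2=v.

tqpgv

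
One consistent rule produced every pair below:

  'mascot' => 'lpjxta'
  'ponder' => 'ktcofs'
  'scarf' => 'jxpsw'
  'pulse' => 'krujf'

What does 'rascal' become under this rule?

m(12)→l(11) and a(0)→p(15) fit y≡17x+15 (mod 26); the inverse of 17 mod 26 is 23. This is an affine cipher: with a=0,…,z=25, each position x becomes (17x+15) mod 26.
Applying it to rascal: r(17)→17·17+15≡18=s; a(0)→17·0+15≡15=p; s(18)→17·18+15≡9=j; c(2)→17·2+15≡23=x; a(0)→17·0+15≡15=p; l(11)→17·11+15≡20=u (all mod 26).

spjxpu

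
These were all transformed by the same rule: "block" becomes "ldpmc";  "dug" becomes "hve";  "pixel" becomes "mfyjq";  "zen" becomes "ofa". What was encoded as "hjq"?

Two steps: reverse the string, then apply a Caesar shift of +1.
Undoing it on hjq: shift back: h−1=g, j−1=i, q−1=p → gip; then reverse → pig.

pig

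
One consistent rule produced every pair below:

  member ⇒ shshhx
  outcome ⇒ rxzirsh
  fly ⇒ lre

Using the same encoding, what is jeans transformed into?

The shift depends on letter class: consonant m→s is +6, but vowel e→h is +3. Vowels shift forward by 3 and consonants shift forward by 6.
On jeans: j(cons)+6=p, e(vowel)+3=h, a(vowel)+3=d, n(cons)+6=t, s(cons)+6=y.

phdty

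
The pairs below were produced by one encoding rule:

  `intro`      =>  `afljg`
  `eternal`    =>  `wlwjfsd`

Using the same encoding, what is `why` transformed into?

ozq

Compare letters: i→a is +18, n→f is +18, t→l is +18 — a constant shift. It's a constant shift of +18 (ROT18).
For why: w+18=o, h+18=z, y+18=q.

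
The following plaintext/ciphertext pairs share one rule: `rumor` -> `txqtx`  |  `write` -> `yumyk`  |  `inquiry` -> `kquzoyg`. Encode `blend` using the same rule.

In rumor: r→t is +2, u→x is +3, m→q is +4, o→t is +5 — the shift increases by 1 each position. The shift increases by 1 at each position, starting from +2: 2, 3, 4, ….
For blend: b+2=d, l+3=o, e+4=i, n+5=s, d+6=j.

doisj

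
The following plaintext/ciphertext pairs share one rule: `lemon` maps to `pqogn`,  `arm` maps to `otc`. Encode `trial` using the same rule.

The word is reversed, then every letter is shifted forward by 2.
On trial: reverse → lairt; then shift: l+2=n, a+2=c, i+2=k, r+2=t, t+2=v.

ncktv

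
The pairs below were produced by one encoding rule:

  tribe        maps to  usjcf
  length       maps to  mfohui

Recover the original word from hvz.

guy

This is a Caesar cipher with shift 1.
Decoding hvz: h−1=g, v−1=u, z−1=y.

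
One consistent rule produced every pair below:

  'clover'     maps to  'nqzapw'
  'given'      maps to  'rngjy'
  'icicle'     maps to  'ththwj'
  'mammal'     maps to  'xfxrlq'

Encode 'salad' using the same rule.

Shifts by position in clover: pos 0: c→n (+11), pos 1: l→q (+5), pos 2: o→z (+11), pos 3: v→a (+5) — repeating every 2. A repeating key of period 2 is used — shifts +11, +5 over and over.
Applying it to salad: s+11=d, a+5=f, l+11=w, a+5=f, d+11=o.

dfwfo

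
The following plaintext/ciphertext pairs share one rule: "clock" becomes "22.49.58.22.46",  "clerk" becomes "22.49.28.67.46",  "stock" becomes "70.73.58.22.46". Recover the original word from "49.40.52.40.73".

limit

c(#3)→22 and l(#12)→49: differences scale by 3, so n = 3·pos + 13. The formula is n = 3×(alphabet index, a=1) + 13.
Decoding 49.40.52.40.73: 49→(49−13)÷3=12=l, 40→(40−13)÷3=9=i, 52→(52−13)÷3=13=m, 40→(40−13)÷3=9=i, 73→(73−13)÷3=20=t.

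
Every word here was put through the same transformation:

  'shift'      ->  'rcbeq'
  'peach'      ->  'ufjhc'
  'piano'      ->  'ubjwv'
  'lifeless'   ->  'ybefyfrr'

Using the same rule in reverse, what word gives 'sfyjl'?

relay

s(18)→r(17) and h(7)→c(2) fit y≡25x+9 (mod 26); the inverse of 25 mod 26 is 25. This is an affine cipher: with a=0,…,z=25, each position x becomes (25x+9) mod 26.
Reversing it on sfyjl: s(18)→25·(18−9)≡17=r; f(5)→25·(5−9)≡4=e; y(24)→25·(24−9)≡11=l; j(9)→25·(9−9)≡0=a; l(11)→25·(11−9)≡24=y (all mod 26).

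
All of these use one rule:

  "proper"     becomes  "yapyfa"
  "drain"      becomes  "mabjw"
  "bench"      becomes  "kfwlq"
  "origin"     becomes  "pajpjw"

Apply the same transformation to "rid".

The shift depends on letter class: consonant p→y is +9, but vowel o→p is +1. The rule splits by letter class: vowels +1, consonants +9.
Applying it to rid: r(cons)+9=a, i(vowel)+1=j, d(cons)+9=m.

ajm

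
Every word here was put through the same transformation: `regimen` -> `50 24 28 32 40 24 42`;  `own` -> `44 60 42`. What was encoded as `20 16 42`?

r(#18)→50 and e(#5)→24: differences scale by 2, so n = 2·pos + 14. The formula is n = 2×(alphabet index, a=1) + 14.
Undoing it on 20 16 42: 20→(20−14)÷2=3=c, 16→(16−14)÷2=1=a, 42→(42−14)÷2=14=n.

can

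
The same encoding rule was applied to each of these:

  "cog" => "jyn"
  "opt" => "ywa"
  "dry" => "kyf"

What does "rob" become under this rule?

The shift depends on letter class: consonant c→j is +7, but vowel o→y is +10. Vowels shift forward by 10 and consonants shift forward by 7.
Applying it to rob: r(cons)+7=y, o(vowel)+10=y, b(cons)+7=i.

yyi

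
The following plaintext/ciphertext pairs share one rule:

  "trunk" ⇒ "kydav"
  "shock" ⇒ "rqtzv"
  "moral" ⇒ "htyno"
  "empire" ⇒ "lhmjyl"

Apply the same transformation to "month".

t(19)→k(10) and r(17)→y(24) fit y≡19x+13 (mod 26); the inverse of 19 mod 26 is 11. This is an affine cipher: with a=0,…,z=25, each position x becomes (19x+13) mod 26.
For month: m(12)→19·12+13≡7=h; o(14)→19·14+13≡19=t; n(13)→19·13+13≡0=a; t(19)→19·19+13≡10=k; h(7)→19·7+13≡16=q (all mod 26).

htakq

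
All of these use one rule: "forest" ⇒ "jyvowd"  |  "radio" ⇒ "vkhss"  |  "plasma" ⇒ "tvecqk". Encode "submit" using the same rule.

Shifts by position in forest: pos 0: f→j (+4), pos 1: o→y (+10), pos 2: r→v (+4), pos 3: e→o (+10) — repeating every 2. The shifts repeat in a cycle of length 2: positions 0,1,… shift by +4, +10, then the pattern repeats.
On submit: s+4=w, u+10=e, b+4=f, m+10=w, i+4=m, t+10=d.

wefwmd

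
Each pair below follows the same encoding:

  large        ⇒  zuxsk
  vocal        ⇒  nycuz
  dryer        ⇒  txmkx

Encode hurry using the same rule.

jwxxm

l(11)→z(25) and a(0)→u(20) fit y≡17x+20 (mod 26); the inverse of 17 mod 26 is 23. Each letter's alphabet position (a=0..z=25) is mapped through 17·x+20 mod 26 — an affine cipher.
For hurry: h(7)→17·7+20≡9=j; u(20)→17·20+20≡22=w; r(17)→17·17+20≡23=x; r(17)→17·17+20≡23=x; y(24)→17·24+20≡12=m (all mod 26).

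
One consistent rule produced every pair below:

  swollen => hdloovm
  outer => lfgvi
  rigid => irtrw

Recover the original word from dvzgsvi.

weather

Each pair mirrors across the alphabet (s↔h, w↔d, o↔l): positions sum to 25. Each letter is replaced by its mirror in the alphabet: a↔z, b↔y, c↔x, and so on (the Atbash cipher).
Reversing it on dvzgsvi: d↔w, v↔e, z↔a, g↔t, s↔h, v↔e, i↔r.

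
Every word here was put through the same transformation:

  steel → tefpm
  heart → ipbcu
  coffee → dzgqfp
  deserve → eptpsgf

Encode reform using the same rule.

spgzsx

The shifts repeat in a cycle of length 2: positions 0,1,… shift by +1, +11, then the pattern repeats.
On reform: r+1=s, e+11=p, f+1=g, o+11=z, r+1=s, m+11=x.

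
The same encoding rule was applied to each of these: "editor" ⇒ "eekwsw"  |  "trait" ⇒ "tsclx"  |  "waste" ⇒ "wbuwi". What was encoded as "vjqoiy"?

violet

In editor: e→e is +0, d→e is +1, i→k is +2, t→w is +3 — the shift increases by 1 each position. The shift increases by 1 at each position, starting from +0: 0, 1, 2, ….
Undoing it on vjqoiy: v−0=v, j−1=i, q−2=o, o−3=l, i−4=e, y−5=t.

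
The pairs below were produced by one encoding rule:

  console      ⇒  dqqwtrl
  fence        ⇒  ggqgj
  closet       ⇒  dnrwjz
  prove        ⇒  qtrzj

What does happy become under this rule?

icstd

Letter i (0-indexed) is shifted by i+1, so successive shifts are 1, 2, 3, ….
For happy: h+1=i, a+2=c, p+3=s, p+4=t, y+5=d.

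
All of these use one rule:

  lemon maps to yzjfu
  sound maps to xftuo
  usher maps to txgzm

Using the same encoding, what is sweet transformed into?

xpzzi

l(11)→y(24) and e(4)→z(25) fit y≡11x+7 (mod 26); the inverse of 11 mod 26 is 19. This is an affine cipher: with a=0,…,z=25, each position x becomes (11x+7) mod 26.
For sweet: s(18)→11·18+7≡23=x; w(22)→11·22+7≡15=p; e(4)→11·4+7≡25=z; e(4)→11·4+7≡25=z; t(19)→11·19+7≡8=i (all mod 26).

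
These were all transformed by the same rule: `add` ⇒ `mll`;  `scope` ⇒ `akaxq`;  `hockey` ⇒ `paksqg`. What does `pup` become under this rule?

xgx

The shift depends on letter class: consonant d→l is +8, but vowel a→m is +12. Two shifts are in play — +12 for a/e/i/o/u, +8 for every other letter.
On pup: p(cons)+8=x, u(vowel)+12=g, p(cons)+8=x.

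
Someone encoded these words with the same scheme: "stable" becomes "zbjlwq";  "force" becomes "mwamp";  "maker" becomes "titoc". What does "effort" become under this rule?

In stable: s→z is +7, t→b is +8, a→j is +9, b→l is +10 — the shift increases by 1 each position. Letter i (0-indexed) is shifted by i+7, so successive shifts are 7, 8, 9, ….
On effort: e+7=l, f+8=n, f+9=o, o+10=y, r+11=c, t+12=f.

lnoycf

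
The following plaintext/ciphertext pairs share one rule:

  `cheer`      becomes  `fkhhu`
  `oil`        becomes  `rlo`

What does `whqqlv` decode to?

Compare letters: c→f is +3, h→k is +3, e→h is +3 — a constant shift. It's a constant shift of +3 (ROT3).
Decoding whqqlv: w−3=t, h−3=e, q−3=n, q−3=n, l−3=i, v−3=s.

tennis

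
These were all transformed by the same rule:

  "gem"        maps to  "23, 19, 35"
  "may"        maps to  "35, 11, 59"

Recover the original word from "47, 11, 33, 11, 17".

g(#7)→23 and e(#5)→19: differences scale by 2, so n = 2·pos + 9. The formula is n = 2×(alphabet index, a=1) + 9.
Undoing it on 47, 11, 33, 11, 17: 47→(47−9)÷2=19=s, 11→(11−9)÷2=1=a, 33→(33−9)÷2=12=l, 11→(11−9)÷2=1=a, 17→(17−9)÷2=4=d.

salad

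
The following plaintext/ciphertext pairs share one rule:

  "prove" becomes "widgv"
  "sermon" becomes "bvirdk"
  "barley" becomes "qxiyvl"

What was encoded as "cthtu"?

p(15)→w(22) and r(17)→i(8) fit y≡19x+23 (mod 26); the inverse of 19 mod 26 is 11. Each letter's alphabet position (a=0..z=25) is mapped through 19·x+23 mod 26 — an affine cipher.
Reversing it on cthtu: c(2)→11·(2−23)≡3=d; t(19)→11·(19−23)≡8=i; h(7)→11·(7−23)≡6=g; t(19)→11·(19−23)≡8=i; u(20)→11·(20−23)≡19=t (all mod 26).

digit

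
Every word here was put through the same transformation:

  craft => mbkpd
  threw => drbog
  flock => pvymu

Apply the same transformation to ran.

bkx

It's a constant shift of +10 (ROT10).
For ran: r+10=b, a+10=k, n+10=x.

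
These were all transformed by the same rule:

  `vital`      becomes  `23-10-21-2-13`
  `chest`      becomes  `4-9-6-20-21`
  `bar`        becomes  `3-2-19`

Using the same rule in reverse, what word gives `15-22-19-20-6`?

nurse

v is letter #22 and maps to 23: an offset of 1. The number is (letter's place in the alphabet, a=1) + 1.
Decoding 15-22-19-20-6: 15→(15−1)÷1=14=n, 22→(22−1)÷1=21=u, 19→(19−1)÷1=18=r, 20→(20−1)÷1=19=s, 6→(6−1)÷1=5=e.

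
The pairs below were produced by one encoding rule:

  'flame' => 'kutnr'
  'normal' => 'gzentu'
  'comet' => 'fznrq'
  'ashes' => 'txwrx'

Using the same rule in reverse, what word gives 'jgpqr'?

f(5)→k(10) and l(11)→u(20) fit y≡19x+19 (mod 26); the inverse of 19 mod 26 is 11. Each letter's alphabet position (a=0..z=25) is mapped through 19·x+19 mod 26 — an affine cipher.
Decoding jgpqr: j(9)→11·(9−19)≡20=u; g(6)→11·(6−19)≡13=n; p(15)→11·(15−19)≡8=i; q(16)→11·(16−19)≡19=t; r(17)→11·(17−19)≡4=e (all mod 26).

unite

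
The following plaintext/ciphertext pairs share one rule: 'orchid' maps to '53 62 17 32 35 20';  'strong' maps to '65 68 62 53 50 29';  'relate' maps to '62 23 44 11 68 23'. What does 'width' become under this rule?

o(#15)→53 and r(#18)→62: differences scale by 3, so n = 3·pos + 8. With a=1..z=26, the number is 3·pos + 8.
Applying it to width: w=23→77, i=9→35, d=4→20, t=20→68, h=8→32.

77 35 20 68 32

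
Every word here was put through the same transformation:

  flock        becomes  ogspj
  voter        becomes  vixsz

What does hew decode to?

sad

The output letters match the input read backwards, each shifted +4: flock reversed is kcolf. Read the word backwards and shift each letter +4.
Decoding hew: shift back: h−4=d, e−4=a, w−4=s → das; then reverse → sad.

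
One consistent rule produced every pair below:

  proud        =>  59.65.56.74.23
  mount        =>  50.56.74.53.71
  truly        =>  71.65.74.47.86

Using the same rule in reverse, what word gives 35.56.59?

hop

p(#16)→59 and r(#18)→65: differences scale by 3, so n = 3·pos + 11. Each letter becomes 3×(its alphabet position, a=1..z=26) + 11.
Reversing it on 35.56.59: 35→(35−11)÷3=8=h, 56→(56−11)÷3=15=o, 59→(59−11)÷3=16=p.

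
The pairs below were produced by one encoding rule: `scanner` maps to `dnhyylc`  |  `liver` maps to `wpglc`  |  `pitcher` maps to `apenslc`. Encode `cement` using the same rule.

nlxlye

The shift depends on letter class: consonant s→d is +11, but vowel a→h is +7. Vowels shift forward by 7 and consonants shift forward by 11.
On cement: c(cons)+11=n, e(vowel)+7=l, m(cons)+11=x, e(vowel)+7=l, n(cons)+11=y, t(cons)+11=e.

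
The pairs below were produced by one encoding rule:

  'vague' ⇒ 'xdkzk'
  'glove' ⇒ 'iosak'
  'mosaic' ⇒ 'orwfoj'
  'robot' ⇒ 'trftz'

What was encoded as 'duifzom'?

In vague: v→x is +2, a→d is +3, g→k is +4, u→z is +5 — the shift increases by 1 each position. Each letter shifts forward by (position + 2), i.e. 2, 3, 4, … — the shift grows by one for each successive letter.
Decoding duifzom: d−2=b, u−3=r, i−4=e, f−5=a, z−6=t, o−7=h, m−8=e.

breathe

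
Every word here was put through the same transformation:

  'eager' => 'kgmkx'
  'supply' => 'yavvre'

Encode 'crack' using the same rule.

ixgiq

Compare letters: e→k is +6, a→g is +6, g→m is +6 — a constant shift. Each letter is shifted forward by 6 in the alphabet (a Caesar shift of +6).
On crack: c+6=i, r+6=x, a+6=g, c+6=i, k+6=q.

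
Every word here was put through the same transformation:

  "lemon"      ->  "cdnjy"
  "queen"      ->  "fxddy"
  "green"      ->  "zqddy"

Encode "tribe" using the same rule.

l(11)→c(2) and e(4)→d(3) fit y≡11x+11 (mod 26); the inverse of 11 mod 26 is 19. Treating letters as 0–25, the rule is x ↦ 11x + 11 (mod 26).
Applying it to tribe: t(19)→11·19+11≡12=m; r(17)→11·17+11≡16=q; i(8)→11·8+11≡21=v; b(1)→11·1+11≡22=w; e(4)→11·4+11≡3=d (all mod 26).

mqvwd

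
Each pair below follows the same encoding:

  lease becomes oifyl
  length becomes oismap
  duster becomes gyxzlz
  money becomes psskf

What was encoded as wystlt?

In lease: l→o is +3, e→i is +4, a→f is +5, s→y is +6 — the shift increases by 1 each position. The shift increases by 1 at each position, starting from +3: 3, 4, 5, ….
Undoing it on wystlt: w−3=t, y−4=u, s−5=n, t−6=n, l−7=e, t−8=l.

tunnel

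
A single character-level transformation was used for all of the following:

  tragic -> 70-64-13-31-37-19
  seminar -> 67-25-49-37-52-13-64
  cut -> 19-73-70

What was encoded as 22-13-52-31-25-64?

t(#20)→70 and r(#18)→64: differences scale by 3, so n = 3·pos + 10. The formula is n = 3×(alphabet index, a=1) + 10.
Undoing it on 22-13-52-31-25-64: 22→(22−10)÷3=4=d, 13→(13−10)÷3=1=a, 52→(52−10)÷3=14=n, 31→(31−10)÷3=7=g, 25→(25−10)÷3=5=e, 64→(64−10)÷3=18=r.

danger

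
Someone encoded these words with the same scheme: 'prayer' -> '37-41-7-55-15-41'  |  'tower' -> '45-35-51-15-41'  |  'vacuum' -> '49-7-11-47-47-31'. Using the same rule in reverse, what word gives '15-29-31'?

elm

p(#16)→37 and r(#18)→41: differences scale by 2, so n = 2·pos + 5. Each letter becomes 2×(its alphabet position, a=1..z=26) + 5.
Decoding 15-29-31: 15→(15−5)÷2=5=e, 29→(29−5)÷2=12=l, 31→(31−5)÷2=13=m.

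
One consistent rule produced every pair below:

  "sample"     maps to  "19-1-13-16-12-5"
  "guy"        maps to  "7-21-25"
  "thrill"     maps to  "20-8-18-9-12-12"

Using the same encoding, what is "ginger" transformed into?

7-9-14-7-5-18

s is letter #19 and maps to 19: an offset of 0. Each letter is replaced by its alphabet position (a=1, b=2, …, z=26).
For ginger: g=7→7, i=9→9, n=14→14, g=7→7, e=5→5, r=18→18.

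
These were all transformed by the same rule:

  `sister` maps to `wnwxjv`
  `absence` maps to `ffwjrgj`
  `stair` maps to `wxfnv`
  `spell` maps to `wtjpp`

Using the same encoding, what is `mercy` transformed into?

qjvgc

The shift depends on letter class: consonant s→w is +4, but vowel i→n is +5. Two shifts are in play — +5 for a/e/i/o/u, +4 for every other letter.
Applying it to mercy: m(cons)+4=q, e(vowel)+5=j, r(cons)+4=v, c(cons)+4=g, y(cons)+4=c.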